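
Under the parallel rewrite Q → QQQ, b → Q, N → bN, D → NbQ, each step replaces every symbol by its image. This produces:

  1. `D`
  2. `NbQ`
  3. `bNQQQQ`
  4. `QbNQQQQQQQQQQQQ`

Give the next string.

Rewriting the 15 symbols of QbNQQQQQQQQQQQQ one by one yields QQQ Q bN QQQ QQQ QQQ QQQ QQQ QQQ QQQ QQQ QQQ QQQ QQQ QQQ; concatenated:

QQQQbNQQQQQQQQQQQQQQQQQQQQQQQQQQQQQQQQQQQQ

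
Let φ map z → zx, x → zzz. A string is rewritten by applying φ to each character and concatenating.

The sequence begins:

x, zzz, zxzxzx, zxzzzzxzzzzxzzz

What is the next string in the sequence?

φ(zxzzzzxzzzzxzzz) expands symbol-by-symbol to zx zzz zx zx zx zx zzz zx zx zx zx zzz zx zx zx; joining the 15 pieces gives the next term.

zxzzzzxzxzxzxzzzzxzxzxzxzzzzxzxzx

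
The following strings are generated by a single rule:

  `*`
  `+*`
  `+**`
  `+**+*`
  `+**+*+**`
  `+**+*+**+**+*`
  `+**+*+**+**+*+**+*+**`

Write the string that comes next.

From term 3 onward, concatenate the last term with the second-to-last: +*·* = +**, +**·+* = +**+*, …
Continuing: +**+*+**+**+*+**+*+** · +**+*+**+**+* gives term 8.

+**+*+**+**+*+**+*+**+**+*+**+**+*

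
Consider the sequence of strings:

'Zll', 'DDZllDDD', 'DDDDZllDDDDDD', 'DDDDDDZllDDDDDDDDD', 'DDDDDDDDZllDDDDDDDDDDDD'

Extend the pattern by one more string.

Every step adds DD to the front and DDD to the end of the previous string.
Applying this once more to DDDDDDDDZllDDDDDDDDDDDD:

DDDDDDDDDDZllDDDDDDDDDDDDDDD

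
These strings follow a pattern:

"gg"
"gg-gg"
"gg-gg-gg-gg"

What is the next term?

s(k+1) = s(k)·-·s(k) — each term doubles the last with '-' between the halves.
Doubling gg-gg-gg-gg with '-' between the halves:

gg-gg-gg-gg-gg-gg-gg-gg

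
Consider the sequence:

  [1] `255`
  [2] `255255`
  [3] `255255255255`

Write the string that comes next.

Every step duplicates the string.
So the next term is two copies of 255255255255.

255255255255255255255255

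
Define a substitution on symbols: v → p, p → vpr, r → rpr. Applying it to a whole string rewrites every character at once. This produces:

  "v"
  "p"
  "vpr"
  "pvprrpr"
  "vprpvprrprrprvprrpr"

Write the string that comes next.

φ(vprpvprrprrprvprrpr) expands symbol-by-symbol to p vpr rpr vpr p vpr rpr rpr vpr rpr rpr vpr rpr p vpr rpr rpr vpr rpr; joining the 19 pieces gives the next term.

pvprrprvprpvprrprrprvprrprrprvprrprpvprrprrprvprrpr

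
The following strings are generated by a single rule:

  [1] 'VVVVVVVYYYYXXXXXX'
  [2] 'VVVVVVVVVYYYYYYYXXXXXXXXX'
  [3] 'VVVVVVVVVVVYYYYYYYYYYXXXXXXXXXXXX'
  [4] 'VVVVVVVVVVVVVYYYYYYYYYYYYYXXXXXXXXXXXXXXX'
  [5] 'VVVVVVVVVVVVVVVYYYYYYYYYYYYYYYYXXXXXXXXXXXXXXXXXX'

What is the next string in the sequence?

Reading off run lengths: V runs 7, 9, 11, 13, 15; Y runs 4, 7, 10, 13, 16; X runs 6, 9, 12, 15, 18 — each is linear in n, where the shown terms are n = 2, 3, 4, 5, 6.
At n = 7 the blocks have lengths 17, 19, 21.

VVVVVVVVVVVVVVVVVYYYYYYYYYYYYYYYYYYYXXXXXXXXXXXXXXXXXXXXX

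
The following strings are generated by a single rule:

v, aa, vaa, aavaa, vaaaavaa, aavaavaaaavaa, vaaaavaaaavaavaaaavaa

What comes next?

From term 3 onward, concatenate the second-to-last term with the last: v·aa = vaa, aa·vaa = aavaa, …
The next term joins aavaavaaaavaa and vaaaavaaaavaavaaaavaa.

aavaavaaaavaavaaaavaaaavaavaaaavaa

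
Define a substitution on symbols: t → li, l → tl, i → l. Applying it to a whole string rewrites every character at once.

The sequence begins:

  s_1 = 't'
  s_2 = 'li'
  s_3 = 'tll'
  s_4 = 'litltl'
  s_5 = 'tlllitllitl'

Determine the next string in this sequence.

litltltlllitltlllitl

Expanding tlllitllitl: t→li, l→tl, l→tl, l→tl, i→l, t→li, l→tl, l→tl, i→l, t→li, l→tl. Concatenated: li tl tl tl l li tl tl l li tl.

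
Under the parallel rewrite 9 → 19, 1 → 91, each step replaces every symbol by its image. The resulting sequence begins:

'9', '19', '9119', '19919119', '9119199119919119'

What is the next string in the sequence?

Rewriting the 16 symbols of 9119199119919119 one by one yields 19 91 91 19 91 19 19 91 91 19 19 91 19 91 91 19; concatenated:

19919119911919919119199119919119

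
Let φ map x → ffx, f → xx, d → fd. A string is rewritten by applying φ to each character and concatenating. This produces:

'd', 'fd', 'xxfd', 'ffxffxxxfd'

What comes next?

xxxxffxxxxxffxffxffxxxfd

Expanding ffxffxxxfd: f→xx, f→xx, x→ffx, f→xx, f→xx, x→ffx, x→ffx, x→ffx, f→xx, d→fd. Concatenated: xx xx ffx xx xx ffx ffx ffx xx fd.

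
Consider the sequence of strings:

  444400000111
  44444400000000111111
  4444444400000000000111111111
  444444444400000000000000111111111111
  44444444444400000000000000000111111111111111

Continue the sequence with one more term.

Each string has the form 4^{2n+2} 0^{3n+2} 1^{3n} (n = 1, 2, …).
Setting n = 6 gives 14, 20, 18 characters in each block.

4444444444444400000000000000000000111111111111111111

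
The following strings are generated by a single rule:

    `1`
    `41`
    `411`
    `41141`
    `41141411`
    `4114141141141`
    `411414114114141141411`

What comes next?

From term 3 onward, concatenate the last term with the second-to-last: 41·1 = 411, 411·41 = 41141, …
So term 8 is 411414114114141141411·4114141141141.

4114141141141411414114114141141141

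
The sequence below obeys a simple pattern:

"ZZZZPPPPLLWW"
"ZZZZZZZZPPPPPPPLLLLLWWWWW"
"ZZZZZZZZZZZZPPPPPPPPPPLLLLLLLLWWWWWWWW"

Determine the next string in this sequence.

Each string has the form Z^{4n} P^{3n+1} L^{3n-1} W^{3n-1} (n = 1, 2, …).
Setting n = 4 gives 16, 13, 11, 11 characters in each block.

ZZZZZZZZZZZZZZZZPPPPPPPPPPPPPLLLLLLLLLLLWWWWWWWWWWW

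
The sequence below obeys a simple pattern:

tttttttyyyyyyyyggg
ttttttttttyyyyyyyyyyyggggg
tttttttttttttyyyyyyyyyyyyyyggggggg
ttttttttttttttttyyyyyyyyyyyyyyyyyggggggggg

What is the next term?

tttttttttttttttttttyyyyyyyyyyyyyyyyyyyyggggggggggg

Term n consists of 3n+1 t's, followed by 3n+2 y's, followed by 2n-1 g's, where the shown terms are n = 2, 3, 4, 5.
For the next term, n = 6, so the run lengths are 19, 20, 11.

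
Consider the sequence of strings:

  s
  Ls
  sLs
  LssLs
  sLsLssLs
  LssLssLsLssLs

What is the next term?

sLsLssLsLssLssLsLssLs

Each term (from the third on) is the two preceding terms concatenated in order: term 3 = s·Ls = sLs.
The next term joins sLsLssLs and LssLssLsLssLs.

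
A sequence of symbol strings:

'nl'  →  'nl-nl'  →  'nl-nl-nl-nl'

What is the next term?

s(k+1) = s(k)·-·s(k) — each term doubles the last with '-' between the halves.
One more doubling of nl-nl-nl-nl gives the answer.

nl-nl-nl-nl-nl-nl-nl-nl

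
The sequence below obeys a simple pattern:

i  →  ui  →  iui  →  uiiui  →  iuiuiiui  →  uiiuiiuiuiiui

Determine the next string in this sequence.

iuiuiiuiuiiuiiuiuiiui

This is a Fibonacci-style word recurrence s(k) = s(k−2)·s(k−1): e.g. i·ui = iui.
Continuing: iuiuiiui · uiiuiiuiuiiui gives term 7.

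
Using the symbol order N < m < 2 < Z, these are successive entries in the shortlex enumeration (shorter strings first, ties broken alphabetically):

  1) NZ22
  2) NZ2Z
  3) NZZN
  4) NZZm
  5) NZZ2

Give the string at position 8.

mNNm

Advancing 3 positions from NZZ2 through NZZ2 → NZZZ → mNNN reaches term 8.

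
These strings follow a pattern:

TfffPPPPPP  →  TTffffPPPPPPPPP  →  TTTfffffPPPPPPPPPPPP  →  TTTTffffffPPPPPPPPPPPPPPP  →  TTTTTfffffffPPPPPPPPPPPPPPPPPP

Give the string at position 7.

Each string has the form T^{n-1} f^{n+1} P^{3n}, where the shown terms are n = 2, 3, 4, 5, 6.
Setting n = 8 gives 7, 9, 24 characters in each block.

TTTTTTTfffffffffPPPPPPPPPPPPPPPPPPPPPPPP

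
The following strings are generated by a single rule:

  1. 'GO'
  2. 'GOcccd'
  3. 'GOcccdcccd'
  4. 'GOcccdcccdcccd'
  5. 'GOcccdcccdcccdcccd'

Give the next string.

Every step adds cccd to the end: s(k+1) = s(k)·cccd.
One more step from GOcccdcccdcccdcccd gives the answer.

GOcccdcccdcccdcccdcccd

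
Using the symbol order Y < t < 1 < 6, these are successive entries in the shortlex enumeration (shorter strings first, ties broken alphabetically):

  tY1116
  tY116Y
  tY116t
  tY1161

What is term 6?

tY16YY

Stepping forward 2 times from tY1161: tY1161 → tY1166, then the target.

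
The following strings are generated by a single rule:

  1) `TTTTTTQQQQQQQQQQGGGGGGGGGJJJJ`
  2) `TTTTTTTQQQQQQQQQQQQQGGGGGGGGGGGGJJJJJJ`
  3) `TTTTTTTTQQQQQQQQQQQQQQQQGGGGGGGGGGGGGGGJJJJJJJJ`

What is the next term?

TTTTTTTTTQQQQQQQQQQQQQQQQQQQGGGGGGGGGGGGGGGGGGJJJJJJJJJJ

Reading off run lengths: T runs 6, 7, 8; Q runs 10, 13, 16; G runs 9, 12, 15; J runs 4, 6, 8 — each is linear in n, where the shown terms are n = 3, 4, 5.
For the next term, n = 6, so the run lengths are 9, 19, 18, 10.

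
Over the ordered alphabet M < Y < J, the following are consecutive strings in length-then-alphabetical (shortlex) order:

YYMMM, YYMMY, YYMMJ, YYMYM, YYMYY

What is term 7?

Stepping forward 2 times from YYMYY: YYMYY → YYMYJ, then the target.

YYMJM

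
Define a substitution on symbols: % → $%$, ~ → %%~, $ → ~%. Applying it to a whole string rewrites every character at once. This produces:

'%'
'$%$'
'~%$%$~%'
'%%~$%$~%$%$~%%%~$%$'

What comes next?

Applying the rule to each of the 19 symbols of %%~$%$~%$%$~%%%~$%$ gives the pieces $%$ $%$ %%~ ~% $%$ ~% %%~ $%$ ~% $%$ ~% %%~ $%$ $%$ $%$ %%~ ~% $%$ ~%, which concatenate to the answer.

$%$$%$%%~~%$%$~%%%~$%$~%$%$~%%%~$%$$%$$%$%%~~%$%$~%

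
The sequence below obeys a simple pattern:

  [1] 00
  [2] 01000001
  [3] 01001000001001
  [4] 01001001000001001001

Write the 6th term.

Every step adds 010 to the front and 001 to the end of the previous string.
From 01001001000001001001, 2 further steps: 01001001000001001001 → 01001001001000001001001001 → (answer).

01001001001001000001001001001001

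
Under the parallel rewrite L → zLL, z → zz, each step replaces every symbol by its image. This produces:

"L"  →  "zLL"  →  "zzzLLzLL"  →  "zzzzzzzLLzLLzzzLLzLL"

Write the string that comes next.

Rewriting the 20 symbols of zzzzzzzLLzLLzzzLLzLL one by one yields zz zz zz zz zz zz zz zLL zLL zz zLL zLL zz zz zz zLL zLL zz zLL zLL; concatenated:

zzzzzzzzzzzzzzzLLzLLzzzLLzLLzzzzzzzLLzLLzzzLLzLL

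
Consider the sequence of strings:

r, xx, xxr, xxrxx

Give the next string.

xxrxxxxr

From term 3 onward, concatenate the last term with the second-to-last: xx·r = xxr, xxr·xx = xxrxx, …
Continuing: xxrxx · xxr gives term 5.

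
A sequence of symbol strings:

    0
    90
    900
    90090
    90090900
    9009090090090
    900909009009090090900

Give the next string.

9009090090090900909009009090090090

Each term (from the third on) is the previous term followed by the one before it: term 3 = 90·0 = 900.
The next term joins 900909009009090090900 and 9009090090090.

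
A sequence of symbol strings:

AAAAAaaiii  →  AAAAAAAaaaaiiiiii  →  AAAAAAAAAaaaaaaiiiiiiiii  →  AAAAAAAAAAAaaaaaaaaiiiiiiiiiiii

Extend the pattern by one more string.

AAAAAAAAAAAAAaaaaaaaaaaiiiiiiiiiiiiiii

The n-th term is 2n+3 A's then 2n a's then 3n i's (n = 1, 2, …).
For the next term, n = 5, so the run lengths are 13, 10, 15.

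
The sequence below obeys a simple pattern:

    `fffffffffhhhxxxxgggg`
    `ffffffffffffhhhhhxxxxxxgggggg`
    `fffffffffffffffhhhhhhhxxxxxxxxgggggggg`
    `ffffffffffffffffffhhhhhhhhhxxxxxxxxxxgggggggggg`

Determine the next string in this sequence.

The n-th term is 3n+3 f's then 2n-1 h's then 2n x's then 2n g's, where the shown terms are n = 2, 3, 4, 5.
At n = 6 the blocks have lengths 21, 11, 12, 12.

fffffffffffffffffffffhhhhhhhhhhhxxxxxxxxxxxxgggggggggggg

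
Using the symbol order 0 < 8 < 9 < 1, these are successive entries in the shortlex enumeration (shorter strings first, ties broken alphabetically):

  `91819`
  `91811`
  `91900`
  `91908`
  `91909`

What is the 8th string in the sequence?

Continuing the enumeration 3 steps past 91909: 91909 → 91901 → 91980 → (answer).

91988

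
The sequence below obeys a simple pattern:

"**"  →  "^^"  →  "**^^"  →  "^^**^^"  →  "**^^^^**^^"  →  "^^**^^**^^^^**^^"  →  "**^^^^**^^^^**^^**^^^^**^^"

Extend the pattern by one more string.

^^**^^**^^^^**^^**^^^^**^^^^**^^**^^^^**^^

This is a Fibonacci-style word recurrence s(k) = s(k−2)·s(k−1): e.g. **·^^ = **^^.
Continuing: ^^**^^**^^^^**^^ · **^^^^**^^^^**^^**^^^^**^^ gives term 8.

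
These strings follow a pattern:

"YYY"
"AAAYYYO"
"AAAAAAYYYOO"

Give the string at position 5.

s(k+1) = AAA·s(k)·O, so each term gains AAA as a prefix and O as a suffix.
From AAAAAAYYYOO, 2 further steps: AAAAAAYYYOO → AAAAAAAAAYYYOOO → (answer).

AAAAAAAAAAAAYYYOOOO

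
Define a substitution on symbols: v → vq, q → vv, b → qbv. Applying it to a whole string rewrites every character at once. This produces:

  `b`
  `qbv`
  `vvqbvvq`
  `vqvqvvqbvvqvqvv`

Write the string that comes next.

Applying the rule to each of the 15 symbols of vqvqvvqbvvqvqvv gives the pieces vq vv vq vv vq vq vv qbv vq vq vv vq vv vq vq, which concatenate to the answer.

vqvvvqvvvqvqvvqbvvqvqvvvqvvvqvq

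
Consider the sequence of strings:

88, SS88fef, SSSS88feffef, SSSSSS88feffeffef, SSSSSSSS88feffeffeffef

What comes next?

s(k+1) = SS·s(k)·fef, so each term gains SS as a prefix and fef as a suffix.
Applying this once more to SSSSSSSS88feffeffeffef:

SSSSSSSSSS88feffeffeffeffef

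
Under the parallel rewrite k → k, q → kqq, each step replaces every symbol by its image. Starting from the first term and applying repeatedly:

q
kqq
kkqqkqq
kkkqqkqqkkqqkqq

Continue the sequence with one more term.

Rewriting the 15 symbols of kkkqqkqqkkqqkqq one by one yields k k k kqq kqq k kqq kqq k k kqq kqq k kqq kqq; concatenated:

kkkkqqkqqkkqqkqqkkkqqkqqkkqqkqq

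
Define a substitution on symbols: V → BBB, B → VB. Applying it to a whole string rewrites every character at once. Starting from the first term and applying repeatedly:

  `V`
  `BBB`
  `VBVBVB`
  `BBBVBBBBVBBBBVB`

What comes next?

φ(BBBVBBBBVBBBBVB) expands symbol-by-symbol to VB VB VB BBB VB VB VB VB BBB VB VB VB VB BBB VB; joining the 15 pieces gives the next term.

VBVBVBBBBVBVBVBVBBBBVBVBVBVBBBBVB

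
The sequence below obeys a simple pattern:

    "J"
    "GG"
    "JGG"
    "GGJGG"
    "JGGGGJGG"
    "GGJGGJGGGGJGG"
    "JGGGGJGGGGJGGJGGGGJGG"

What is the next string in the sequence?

This is a Fibonacci-style word recurrence s(k) = s(k−2)·s(k−1): e.g. J·GG = JGG.
So term 8 is GGJGGJGGGGJGG·JGGGGJGGGGJGGJGGGGJGG.

GGJGGJGGGGJGGJGGGGJGGGGJGGJGGGGJGG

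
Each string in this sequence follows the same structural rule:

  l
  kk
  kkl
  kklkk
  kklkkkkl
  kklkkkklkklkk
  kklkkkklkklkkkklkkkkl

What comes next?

kklkkkklkklkkkklkkkklkklkkkklkklkk

This is a Fibonacci-style word recurrence s(k) = s(k−1)·s(k−2): e.g. kk·l = kkl.
The next term joins kklkkkklkklkkkklkkkkl and kklkkkklkklkk.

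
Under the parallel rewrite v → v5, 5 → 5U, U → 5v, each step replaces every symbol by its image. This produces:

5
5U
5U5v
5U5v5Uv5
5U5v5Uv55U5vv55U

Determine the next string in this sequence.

5U5v5Uv55U5vv55U5U5v5Uv5v55U5U5v

φ(5U5v5Uv55U5vv55U) expands symbol-by-symbol to 5U 5v 5U v5 5U 5v v5 5U 5U 5v 5U v5 v5 5U 5U 5v; joining the 16 pieces gives the next term.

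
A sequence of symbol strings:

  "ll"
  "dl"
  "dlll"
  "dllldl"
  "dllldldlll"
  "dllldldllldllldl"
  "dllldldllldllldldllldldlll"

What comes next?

dllldldllldllldldllldldllldllldldllldllldl

From term 3 onward, concatenate the last term with the second-to-last: dl·ll = dlll, dlll·dl = dllldl, …
The next term joins dllldldllldllldldllldldlll and dllldldllldllldl.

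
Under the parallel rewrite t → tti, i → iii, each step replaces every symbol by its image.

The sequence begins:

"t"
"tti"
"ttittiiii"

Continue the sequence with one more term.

Rewriting each symbol of ttittiiii: t→tti, t→tti, i→iii, t→tti, t→tti, i→iii, i→iii, i→iii, i→iii, which concatenates to tti tti iii tti tti iii iii iii iii.

ttittiiiittittiiiiiiiiiiiii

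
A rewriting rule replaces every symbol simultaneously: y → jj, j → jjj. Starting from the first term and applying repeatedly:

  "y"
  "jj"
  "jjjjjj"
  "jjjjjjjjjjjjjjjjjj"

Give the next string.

Rewriting the 18 symbols of jjjjjjjjjjjjjjjjjj one by one yields jjj jjj jjj jjj jjj jjj jjj jjj jjj jjj jjj jjj jjj jjj jjj jjj jjj jjj; concatenated:

jjjjjjjjjjjjjjjjjjjjjjjjjjjjjjjjjjjjjjjjjjjjjjjjjjjjjj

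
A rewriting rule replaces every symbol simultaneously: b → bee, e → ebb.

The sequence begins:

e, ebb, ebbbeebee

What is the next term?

ebbbeebeebeeebbebbbeeebbebb

Apply φ to ebbbeebee symbol by symbol: e→ebb, b→bee, b→bee, b→bee, e→ebb, e→ebb, b→bee, e→ebb, e→ebb; joined: ebb bee bee bee ebb ebb bee ebb ebb.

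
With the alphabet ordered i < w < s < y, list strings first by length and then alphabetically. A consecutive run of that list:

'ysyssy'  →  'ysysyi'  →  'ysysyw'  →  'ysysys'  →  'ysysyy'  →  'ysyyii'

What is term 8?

ysyyis

Stepping forward 2 times from ysyyii: ysyyii → ysyyiw, then the target.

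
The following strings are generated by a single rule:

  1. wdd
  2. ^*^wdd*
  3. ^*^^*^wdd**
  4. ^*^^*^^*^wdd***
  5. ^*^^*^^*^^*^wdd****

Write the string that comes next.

Every step adds ^*^ to the front and * to the end of the previous string.
Applying this once more to ^*^^*^^*^^*^wdd****:

^*^^*^^*^^*^^*^wdd*****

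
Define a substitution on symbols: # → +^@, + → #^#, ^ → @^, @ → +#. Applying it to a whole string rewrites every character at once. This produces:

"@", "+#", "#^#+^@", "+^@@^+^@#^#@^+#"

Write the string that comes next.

#^#@^+#+#@^#^#@^+#+^@@^+^@+#@^#^#+^@

φ(+^@@^+^@#^#@^+#) expands symbol-by-symbol to #^# @^ +# +# @^ #^# @^ +# +^@ @^ +^@ +# @^ #^# +^@; joining the 15 pieces gives the next term.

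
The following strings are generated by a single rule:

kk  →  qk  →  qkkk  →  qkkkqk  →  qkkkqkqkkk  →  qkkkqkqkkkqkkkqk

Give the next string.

qkkkqkqkkkqkkkqkqkkkqkqkkk

From term 3 onward, concatenate the last term with the second-to-last: qk·kk = qkkk, qkkk·qk = qkkkqk, …
The next term joins qkkkqkqkkkqkkkqk and qkkkqkqkkk.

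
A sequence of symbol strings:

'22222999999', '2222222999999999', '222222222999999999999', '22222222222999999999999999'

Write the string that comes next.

2222222222222999999999999999999

The n-th term is 2n+1 2's then 3n 9's, where the shown terms are n = 2, 3, 4, 5.
At n = 6 the blocks have lengths 13, 18.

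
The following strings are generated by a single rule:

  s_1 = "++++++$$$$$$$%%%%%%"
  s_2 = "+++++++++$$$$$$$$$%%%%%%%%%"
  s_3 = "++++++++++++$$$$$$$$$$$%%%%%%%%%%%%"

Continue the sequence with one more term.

+++++++++++++++$$$$$$$$$$$$$%%%%%%%%%%%%%%%

Each string has the form +^{3n} $^{2n+3} %^{3n}, where the shown terms are n = 2, 3, 4.
Setting n = 5 gives 15, 13, 15 characters in each block.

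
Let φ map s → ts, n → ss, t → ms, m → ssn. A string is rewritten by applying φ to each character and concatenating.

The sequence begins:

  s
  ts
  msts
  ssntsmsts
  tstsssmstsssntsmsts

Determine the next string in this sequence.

mstsmstststsssntsmstststsssmstsssntsmsts

φ(tstsssmstsssntsmsts) expands symbol-by-symbol to ms ts ms ts ts ts ssn ts ms ts ts ts ss ms ts ssn ts ms ts; joining the 19 pieces gives the next term.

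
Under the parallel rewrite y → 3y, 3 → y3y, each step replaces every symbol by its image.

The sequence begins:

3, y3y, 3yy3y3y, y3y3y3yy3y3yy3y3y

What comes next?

Applying the rule to each of the 17 symbols of y3y3y3yy3y3yy3y3y gives the pieces 3y y3y 3y y3y 3y y3y 3y 3y y3y 3y y3y 3y 3y y3y 3y y3y 3y, which concatenate to the answer.

3yy3y3yy3y3yy3y3y3yy3y3yy3y3y3yy3y3yy3y3y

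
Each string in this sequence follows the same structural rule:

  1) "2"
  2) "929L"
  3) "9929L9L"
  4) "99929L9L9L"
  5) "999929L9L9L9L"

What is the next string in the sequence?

9999929L9L9L9L9L

Each term wraps the previous one in 9 on the left and 9L on the right.
One more step from 999929L9L9L9L gives the answer.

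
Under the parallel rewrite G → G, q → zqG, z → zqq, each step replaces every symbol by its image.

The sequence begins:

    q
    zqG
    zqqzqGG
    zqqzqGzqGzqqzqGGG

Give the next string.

φ(zqqzqGzqGzqqzqGGG) expands symbol-by-symbol to zqq zqG zqG zqq zqG G zqq zqG G zqq zqG zqG zqq zqG G G G; joining the 17 pieces gives the next term.

zqqzqGzqGzqqzqGGzqqzqGGzqqzqGzqGzqqzqGGGG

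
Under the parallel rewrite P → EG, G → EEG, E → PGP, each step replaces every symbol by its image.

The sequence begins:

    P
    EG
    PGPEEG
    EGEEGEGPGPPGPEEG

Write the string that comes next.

Rewriting the 16 symbols of EGEEGEGPGPPGPEEG one by one yields PGP EEG PGP PGP EEG PGP EEG EG EEG EG EG EEG EG PGP PGP EEG; concatenated:

PGPEEGPGPPGPEEGPGPEEGEGEEGEGEGEEGEGPGPPGPEEG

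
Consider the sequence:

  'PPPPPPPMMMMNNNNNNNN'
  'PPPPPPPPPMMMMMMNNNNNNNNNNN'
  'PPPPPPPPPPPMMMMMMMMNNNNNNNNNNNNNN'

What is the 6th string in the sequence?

PPPPPPPPPPPPPPPPPMMMMMMMMMMMMMMNNNNNNNNNNNNNNNNNNNNNNN

The n-th term is 2n+3 P's then 2n M's then 3n+2 N's, where the shown terms are n = 2, 3, 4.
For term 6, n = 7, so the run lengths are 17, 14, 23.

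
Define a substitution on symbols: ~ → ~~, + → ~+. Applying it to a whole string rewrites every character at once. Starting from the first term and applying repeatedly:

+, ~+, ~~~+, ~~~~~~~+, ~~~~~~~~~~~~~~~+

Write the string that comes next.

~~~~~~~~~~~~~~~~~~~~~~~~~~~~~~~+

Applying the rule to each of the 16 symbols of ~~~~~~~~~~~~~~~+ gives the pieces ~~ ~~ ~~ ~~ ~~ ~~ ~~ ~~ ~~ ~~ ~~ ~~ ~~ ~~ ~~ ~+, which concatenate to the answer.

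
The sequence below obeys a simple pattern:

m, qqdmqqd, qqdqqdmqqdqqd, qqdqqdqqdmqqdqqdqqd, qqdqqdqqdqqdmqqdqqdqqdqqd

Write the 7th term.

Every step adds qqd to the front and qqd to the end of the previous string.
From qqdqqdqqdqqdmqqdqqdqqdqqd, 2 further steps: qqdqqdqqdqqdmqqdqqdqqdqqd → qqdqqdqqdqqdqqdmqqdqqdqqdqqdqqd → (answer).

qqdqqdqqdqqdqqdqqdmqqdqqdqqdqqdqqdqqd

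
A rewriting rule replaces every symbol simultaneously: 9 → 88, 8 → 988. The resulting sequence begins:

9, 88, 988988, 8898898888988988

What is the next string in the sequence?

98898888988988889889889889888898898888988988

Applying the rule to each of the 16 symbols of 8898898888988988 gives the pieces 988 988 88 988 988 88 988 988 988 988 88 988 988 88 988 988, which concatenate to the answer.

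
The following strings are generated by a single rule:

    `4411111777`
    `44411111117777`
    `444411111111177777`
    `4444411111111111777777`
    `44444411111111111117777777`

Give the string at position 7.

Term n consists of n 4's, followed by 2n+1 1's, followed by n+1 7's, where the shown terms are n = 2, 3, 4, 5, 6.
At n = 8 the blocks have lengths 8, 17, 9.

4444444411111111111111111777777777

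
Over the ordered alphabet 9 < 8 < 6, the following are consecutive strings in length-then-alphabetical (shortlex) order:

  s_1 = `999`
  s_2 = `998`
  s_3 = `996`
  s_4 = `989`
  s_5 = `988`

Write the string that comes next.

986

The successor of 988 increments the rightmost position that isn't already 6 and resets every position after it to 9.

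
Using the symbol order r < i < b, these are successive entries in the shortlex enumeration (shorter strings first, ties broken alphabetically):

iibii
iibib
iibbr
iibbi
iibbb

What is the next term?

ibrrr

Treat iibbb as a base-3 numeral over the given alphabet and add one, carrying through any trailing b's.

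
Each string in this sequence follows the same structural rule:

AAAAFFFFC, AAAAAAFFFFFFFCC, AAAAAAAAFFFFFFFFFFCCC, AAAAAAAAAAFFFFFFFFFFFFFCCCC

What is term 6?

The n-th term is 2n+2 A's then 3n+1 F's then n C's (n = 1, 2, …).
At n = 6 the blocks have lengths 14, 19, 6.

AAAAAAAAAAAAAAFFFFFFFFFFFFFFFFFFFCCCCCC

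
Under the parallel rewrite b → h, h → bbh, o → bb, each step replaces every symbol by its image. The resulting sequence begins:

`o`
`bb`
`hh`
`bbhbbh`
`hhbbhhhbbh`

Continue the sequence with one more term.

bbhbbhhhbbhbbhbbhhhbbh

Expanding hhbbhhhbbh: h→bbh, h→bbh, b→h, b→h, h→bbh, h→bbh, h→bbh, b→h, b→h, h→bbh. Concatenated: bbh bbh h h bbh bbh bbh h h bbh.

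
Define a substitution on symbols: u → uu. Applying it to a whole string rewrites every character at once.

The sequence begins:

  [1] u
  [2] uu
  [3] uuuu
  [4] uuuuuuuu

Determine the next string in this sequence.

uuuuuuuuuuuuuuuu

Apply φ to uuuuuuuu symbol by symbol: u→uu, u→uu, u→uu, u→uu, u→uu, u→uu, u→uu, u→uu; joined: uu uu uu uu uu uu uu uu.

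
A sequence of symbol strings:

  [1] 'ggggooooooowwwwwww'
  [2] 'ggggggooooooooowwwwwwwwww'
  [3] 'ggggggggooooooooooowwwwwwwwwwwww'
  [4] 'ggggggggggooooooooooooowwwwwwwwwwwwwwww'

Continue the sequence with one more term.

The n-th term is 2n g's then 2n+3 o's then 3n+1 w's, where the shown terms are n = 2, 3, 4, 5.
At n = 6 the blocks have lengths 12, 15, 19.

ggggggggggggooooooooooooooowwwwwwwwwwwwwwwwwww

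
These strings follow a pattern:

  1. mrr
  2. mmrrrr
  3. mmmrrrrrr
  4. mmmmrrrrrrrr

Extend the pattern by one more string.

mmmmmrrrrrrrrrr

Term n consists of n m's, followed by 2n r's (n = 1, 2, …).
Setting n = 5 gives 5, 10 characters in each block.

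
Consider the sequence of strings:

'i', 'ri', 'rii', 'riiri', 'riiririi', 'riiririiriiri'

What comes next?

riiririiriiririiririi

This is a Fibonacci-style word recurrence s(k) = s(k−1)·s(k−2): e.g. ri·i = rii.
Continuing: riiririiriiri · riiririi gives term 7.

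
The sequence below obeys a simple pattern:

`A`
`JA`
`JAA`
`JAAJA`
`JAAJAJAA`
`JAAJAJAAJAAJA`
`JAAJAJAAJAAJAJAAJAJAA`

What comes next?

JAAJAJAAJAAJAJAAJAJAAJAAJAJAAJAAJA

This is a Fibonacci-style word recurrence s(k) = s(k−1)·s(k−2): e.g. JA·A = JAA.
So term 8 is JAAJAJAAJAAJAJAAJAJAA·JAAJAJAAJAAJA.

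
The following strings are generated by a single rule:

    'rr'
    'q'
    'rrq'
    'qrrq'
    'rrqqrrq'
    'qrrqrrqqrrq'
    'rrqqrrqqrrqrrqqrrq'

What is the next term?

From term 3 onward, concatenate the second-to-last term with the last: rr·q = rrq, q·rrq = qrrq, …
The next term joins qrrqrrqqrrq and rrqqrrqqrrqrrqqrrq.

qrrqrrqqrrqrrqqrrqqrrqrrqqrrq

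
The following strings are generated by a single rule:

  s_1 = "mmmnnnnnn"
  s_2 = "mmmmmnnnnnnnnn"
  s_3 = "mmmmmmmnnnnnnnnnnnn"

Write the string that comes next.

Each string has the form m^{2n-1} n^{3n}, where the shown terms are n = 2, 3, 4.
At n = 5 the blocks have lengths 9, 15.

mmmmmmmmmnnnnnnnnnnnnnnn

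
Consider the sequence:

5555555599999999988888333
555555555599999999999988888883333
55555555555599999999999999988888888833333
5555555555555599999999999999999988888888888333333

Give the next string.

555555555555555599999999999999999999988888888888883333333

The n-th term is 2n+2 5's then 3n 9's then 2n-1 8's then n 3's, where the shown terms are n = 3, 4, 5, 6.
Setting n = 7 gives 16, 21, 13, 7 characters in each block.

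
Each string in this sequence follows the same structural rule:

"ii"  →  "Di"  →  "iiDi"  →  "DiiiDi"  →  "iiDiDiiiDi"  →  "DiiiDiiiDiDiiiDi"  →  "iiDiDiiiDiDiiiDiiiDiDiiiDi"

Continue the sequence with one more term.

From term 3 onward, concatenate the second-to-last term with the last: ii·Di = iiDi, Di·iiDi = DiiiDi, …
The next term joins DiiiDiiiDiDiiiDi and iiDiDiiiDiDiiiDiiiDiDiiiDi.

DiiiDiiiDiDiiiDiiiDiDiiiDiDiiiDiiiDiDiiiDi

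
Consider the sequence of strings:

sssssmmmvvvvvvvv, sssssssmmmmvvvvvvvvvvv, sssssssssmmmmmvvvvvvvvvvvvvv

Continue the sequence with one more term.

The n-th term is 2n-1 s's then n m's then 3n-1 v's, where the shown terms are n = 3, 4, 5.
Setting n = 6 gives 11, 6, 17 characters in each block.

sssssssssssmmmmmmvvvvvvvvvvvvvvvvv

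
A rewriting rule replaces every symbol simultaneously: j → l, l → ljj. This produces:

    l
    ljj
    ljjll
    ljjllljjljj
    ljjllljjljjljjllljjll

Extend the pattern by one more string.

Replace each of the 21 characters of ljjllljjljjljjllljjll in place — ljj l l ljj ljj ljj l l ljj l l ljj l l ljj ljj ljj l l ljj ljj — and concatenate.

ljjllljjljjljjllljjllljjllljjljjljjllljjljj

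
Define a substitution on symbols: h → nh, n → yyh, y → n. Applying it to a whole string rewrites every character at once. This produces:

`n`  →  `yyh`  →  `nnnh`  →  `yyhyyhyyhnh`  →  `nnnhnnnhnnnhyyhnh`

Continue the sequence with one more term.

φ(nnnhnnnhnnnhyyhnh) expands symbol-by-symbol to yyh yyh yyh nh yyh yyh yyh nh yyh yyh yyh nh n n nh yyh nh; joining the 17 pieces gives the next term.

yyhyyhyyhnhyyhyyhyyhnhyyhyyhyyhnhnnnhyyhnh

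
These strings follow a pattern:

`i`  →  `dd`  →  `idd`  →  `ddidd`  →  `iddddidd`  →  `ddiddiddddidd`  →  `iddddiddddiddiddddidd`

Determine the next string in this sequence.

ddiddiddddiddiddddiddddiddiddddidd

This is a Fibonacci-style word recurrence s(k) = s(k−2)·s(k−1): e.g. i·dd = idd.
So term 8 is ddiddiddddidd·iddddiddddiddiddddidd.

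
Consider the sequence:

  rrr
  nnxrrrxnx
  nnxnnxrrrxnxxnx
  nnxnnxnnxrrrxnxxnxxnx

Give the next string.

nnxnnxnnxnnxrrrxnxxnxxnxxnx

Every step adds nnx to the front and xnx to the end of the previous string.
So the next term is nnx·nnxnnxnnxrrrxnxxnxxnx·xnx.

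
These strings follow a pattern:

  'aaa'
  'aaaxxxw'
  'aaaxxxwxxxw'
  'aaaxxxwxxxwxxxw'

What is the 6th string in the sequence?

The strings grow by a fixed suffix xxxw each time.
From aaaxxxwxxxwxxxw, 2 further steps: aaaxxxwxxxwxxxw → aaaxxxwxxxwxxxwxxxw → (answer).

aaaxxxwxxxwxxxwxxxwxxxw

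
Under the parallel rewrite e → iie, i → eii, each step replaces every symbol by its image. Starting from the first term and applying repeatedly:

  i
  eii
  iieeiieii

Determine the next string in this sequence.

Expanding iieeiieii: i→eii, i→eii, e→iie, e→iie, i→eii, i→eii, e→iie, i→eii, i→eii. Concatenated: eii eii iie iie eii eii iie eii eii.

eiieiiiieiieeiieiiiieeiieii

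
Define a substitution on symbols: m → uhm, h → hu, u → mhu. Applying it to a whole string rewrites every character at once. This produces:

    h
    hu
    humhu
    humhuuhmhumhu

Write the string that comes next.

humhuuhmhumhumhuhuuhmhumhuuhmhumhu

φ(humhuuhmhumhu) expands symbol-by-symbol to hu mhu uhm hu mhu mhu hu uhm hu mhu uhm hu mhu; joining the 13 pieces gives the next term.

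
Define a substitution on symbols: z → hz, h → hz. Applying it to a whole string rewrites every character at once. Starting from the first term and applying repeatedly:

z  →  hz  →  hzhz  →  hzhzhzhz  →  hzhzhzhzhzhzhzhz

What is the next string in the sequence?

Rewriting the 16 symbols of hzhzhzhzhzhzhzhz one by one yields hz hz hz hz hz hz hz hz hz hz hz hz hz hz hz hz; concatenated:

hzhzhzhzhzhzhzhzhzhzhzhzhzhzhzhz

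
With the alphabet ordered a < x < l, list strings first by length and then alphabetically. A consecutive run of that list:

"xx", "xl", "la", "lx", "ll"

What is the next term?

After ll the length-2 strings are exhausted; the first length-3 string is 3 copies of a.

aaa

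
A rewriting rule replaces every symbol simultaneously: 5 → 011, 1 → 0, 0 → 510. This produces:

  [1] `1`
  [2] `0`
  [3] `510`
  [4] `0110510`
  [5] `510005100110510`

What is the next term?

01105105105100110510510005100110510

φ(510005100110510) expands symbol-by-symbol to 011 0 510 510 510 011 0 510 510 0 0 510 011 0 510; joining the 15 pieces gives the next term.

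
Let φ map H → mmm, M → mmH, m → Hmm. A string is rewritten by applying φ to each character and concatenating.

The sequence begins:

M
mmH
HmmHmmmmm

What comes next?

mmmHmmHmmmmmHmmHmmHmmHmmHmm

Expanding HmmHmmmmm: H→mmm, m→Hmm, m→Hmm, H→mmm, m→Hmm, m→Hmm, m→Hmm, m→Hmm, m→Hmm. Concatenated: mmm Hmm Hmm mmm Hmm Hmm Hmm Hmm Hmm.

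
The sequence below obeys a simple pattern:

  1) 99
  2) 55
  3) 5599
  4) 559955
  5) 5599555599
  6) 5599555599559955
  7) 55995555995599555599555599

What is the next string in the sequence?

559955559955995555995555995599555599559955

From term 3 onward, concatenate the last term with the second-to-last: 55·99 = 5599, 5599·55 = 559955, …
The next term joins 55995555995599555599555599 and 5599555599559955.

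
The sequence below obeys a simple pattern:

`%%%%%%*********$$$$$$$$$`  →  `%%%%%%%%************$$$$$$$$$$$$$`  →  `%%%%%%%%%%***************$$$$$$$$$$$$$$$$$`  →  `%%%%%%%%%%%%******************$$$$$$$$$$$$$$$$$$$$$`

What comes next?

Term n consists of 2n+2 %'s, followed by 3n+3 *'s, followed by 4n+1 $'s, where the shown terms are n = 2, 3, 4, 5.
For the next term, n = 6, so the run lengths are 14, 21, 25.

%%%%%%%%%%%%%%*********************$$$$$$$$$$$$$$$$$$$$$$$$$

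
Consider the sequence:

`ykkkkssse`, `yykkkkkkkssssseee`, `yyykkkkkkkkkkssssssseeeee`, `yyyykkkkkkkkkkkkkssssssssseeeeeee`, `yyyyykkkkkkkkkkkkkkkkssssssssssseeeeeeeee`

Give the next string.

Reading off run lengths: y runs 1, 2, 3, 4, 5; k runs 4, 7, 10, 13, 16; s runs 3, 5, 7, 9, 11; e runs 1, 3, 5, 7, 9 — each is linear in n (n = 1, 2, …).
For the next term, n = 6, so the run lengths are 6, 19, 13, 11.

yyyyyykkkkkkkkkkkkkkkkkkkssssssssssssseeeeeeeeeee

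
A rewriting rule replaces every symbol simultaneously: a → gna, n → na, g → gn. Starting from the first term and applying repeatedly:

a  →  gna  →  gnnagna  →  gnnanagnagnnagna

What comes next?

Rewriting the 16 symbols of gnnanagnagnnagna one by one yields gn na na gna na gna gn na gna gn na na gna gn na gna; concatenated:

gnnanagnanagnagnnagnagnnanagnagnnagna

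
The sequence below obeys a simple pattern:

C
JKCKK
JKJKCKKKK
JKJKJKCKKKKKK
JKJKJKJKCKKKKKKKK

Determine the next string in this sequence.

s(k+1) = JK·s(k)·KK, so each term gains JK as a prefix and KK as a suffix.
Applying this once more to JKJKJKJKCKKKKKKKK:

JKJKJKJKJKCKKKKKKKKKK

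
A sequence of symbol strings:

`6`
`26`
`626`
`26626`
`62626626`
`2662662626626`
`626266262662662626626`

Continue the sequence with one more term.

Each term (from the third on) is the two preceding terms concatenated in order: term 3 = 6·26 = 626.
Continuing: 2662662626626 · 626266262662662626626 gives term 8.

2662662626626626266262662662626626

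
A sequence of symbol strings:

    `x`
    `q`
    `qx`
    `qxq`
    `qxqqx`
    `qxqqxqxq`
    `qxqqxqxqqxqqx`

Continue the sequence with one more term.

From term 3 onward, concatenate the last term with the second-to-last: q·x = qx, qx·q = qxq, …
So term 8 is qxqqxqxqqxqqx·qxqqxqxq.

qxqqxqxqqxqqxqxqqxqxq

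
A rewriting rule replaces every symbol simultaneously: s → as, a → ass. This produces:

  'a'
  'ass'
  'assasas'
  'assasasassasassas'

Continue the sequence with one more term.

assasasassasassasassasasassasassasasassas

Replace each of the 17 characters of assasasassasassas in place — ass as as ass as ass as ass as as ass as ass as as ass as — and concatenate.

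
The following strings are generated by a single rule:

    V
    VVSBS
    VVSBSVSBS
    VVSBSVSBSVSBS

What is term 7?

The strings grow by a fixed suffix VSBS each time.
From VVSBSVSBSVSBS, 3 further steps: VVSBSVSBSVSBS → VVSBSVSBSVSBSVSBS → VVSBSVSBSVSBSVSBSVSBS → (answer).

VVSBSVSBSVSBSVSBSVSBSVSBS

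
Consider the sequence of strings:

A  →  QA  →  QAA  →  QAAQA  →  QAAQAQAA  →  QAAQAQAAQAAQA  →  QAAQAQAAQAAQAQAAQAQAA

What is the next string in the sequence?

QAAQAQAAQAAQAQAAQAQAAQAAQAQAAQAAQA

This is a Fibonacci-style word recurrence s(k) = s(k−1)·s(k−2): e.g. QA·A = QAA.
The next term joins QAAQAQAAQAAQAQAAQAQAA and QAAQAQAAQAAQA.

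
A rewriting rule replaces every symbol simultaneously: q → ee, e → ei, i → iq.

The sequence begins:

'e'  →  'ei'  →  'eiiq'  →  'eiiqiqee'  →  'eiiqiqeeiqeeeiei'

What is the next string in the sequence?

φ(eiiqiqeeiqeeeiei) expands symbol-by-symbol to ei iq iq ee iq ee ei ei iq ee ei ei ei iq ei iq; joining the 16 pieces gives the next term.

eiiqiqeeiqeeeieiiqeeeieieiiqeiiq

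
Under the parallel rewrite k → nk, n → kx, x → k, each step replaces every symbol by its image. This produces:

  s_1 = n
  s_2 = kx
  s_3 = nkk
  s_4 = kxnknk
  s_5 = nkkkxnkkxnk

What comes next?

kxnknknkkkxnknkkkxnk

Apply φ to nkkkxnkkxnk symbol by symbol: n→kx, k→nk, k→nk, k→nk, x→k, n→kx, k→nk, k→nk, x→k, n→kx, k→nk; joined: kx nk nk nk k kx nk nk k kx nk.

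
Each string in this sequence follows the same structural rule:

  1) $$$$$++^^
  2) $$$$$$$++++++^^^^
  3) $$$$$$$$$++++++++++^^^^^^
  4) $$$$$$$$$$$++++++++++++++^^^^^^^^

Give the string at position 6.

$$$$$$$$$$$$$$$++++++++++++++++++++++^^^^^^^^^^^^

The n-th term is 2n+3 $'s then 4n-2 +'s then 2n ^'s (n = 1, 2, …).
For term 6, n = 6, so the run lengths are 15, 22, 12.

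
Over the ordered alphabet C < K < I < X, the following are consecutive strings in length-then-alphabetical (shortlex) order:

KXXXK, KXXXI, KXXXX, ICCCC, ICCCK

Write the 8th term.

ICCKC

Continuing the enumeration 3 steps past ICCCK: ICCCK → ICCCI → ICCCX → (answer).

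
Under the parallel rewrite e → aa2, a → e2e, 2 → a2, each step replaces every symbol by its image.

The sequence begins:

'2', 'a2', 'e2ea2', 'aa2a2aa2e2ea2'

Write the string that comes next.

e2ee2ea2e2ea2e2ee2ea2aa2a2aa2e2ea2

φ(aa2a2aa2e2ea2) expands symbol-by-symbol to e2e e2e a2 e2e a2 e2e e2e a2 aa2 a2 aa2 e2e a2; joining the 13 pieces gives the next term.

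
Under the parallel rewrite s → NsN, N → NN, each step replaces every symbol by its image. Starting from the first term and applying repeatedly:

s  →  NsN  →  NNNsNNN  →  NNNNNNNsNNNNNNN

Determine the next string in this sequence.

NNNNNNNNNNNNNNNsNNNNNNNNNNNNNNN

Applying the rule to each of the 15 symbols of NNNNNNNsNNNNNNN gives the pieces NN NN NN NN NN NN NN NsN NN NN NN NN NN NN NN, which concatenate to the answer.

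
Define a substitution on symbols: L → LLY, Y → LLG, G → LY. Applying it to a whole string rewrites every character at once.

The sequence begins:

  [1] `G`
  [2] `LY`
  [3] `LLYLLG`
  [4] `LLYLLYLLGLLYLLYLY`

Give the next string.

φ(LLYLLYLLGLLYLLYLY) expands symbol-by-symbol to LLY LLY LLG LLY LLY LLG LLY LLY LY LLY LLY LLG LLY LLY LLG LLY LLG; joining the 17 pieces gives the next term.

LLYLLYLLGLLYLLYLLGLLYLLYLYLLYLLYLLGLLYLLYLLGLLYLLG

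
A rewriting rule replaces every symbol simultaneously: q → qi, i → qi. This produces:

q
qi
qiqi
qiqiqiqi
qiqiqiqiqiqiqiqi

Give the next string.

Replace each of the 16 characters of qiqiqiqiqiqiqiqi in place — qi qi qi qi qi qi qi qi qi qi qi qi qi qi qi qi — and concatenate.

qiqiqiqiqiqiqiqiqiqiqiqiqiqiqiqi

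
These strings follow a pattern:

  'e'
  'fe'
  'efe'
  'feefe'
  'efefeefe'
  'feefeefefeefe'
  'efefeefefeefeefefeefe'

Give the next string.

This is a Fibonacci-style word recurrence s(k) = s(k−2)·s(k−1): e.g. e·fe = efe.
Continuing: feefeefefeefe · efefeefefeefeefefeefe gives term 8.

feefeefefeefeefefeefefeefeefefeefe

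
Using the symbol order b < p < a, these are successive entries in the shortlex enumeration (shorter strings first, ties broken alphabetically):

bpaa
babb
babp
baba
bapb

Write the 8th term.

Advancing 3 positions from bapb through bapb → bapp → bapa reaches term 8.

baab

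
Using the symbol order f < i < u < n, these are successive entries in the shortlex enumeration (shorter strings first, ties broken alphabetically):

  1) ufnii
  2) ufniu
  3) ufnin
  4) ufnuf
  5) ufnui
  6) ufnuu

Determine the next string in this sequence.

ufnun

Find the rightmost character of ufnuu below n, bump it to the next letter, and reset everything to its right to f.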